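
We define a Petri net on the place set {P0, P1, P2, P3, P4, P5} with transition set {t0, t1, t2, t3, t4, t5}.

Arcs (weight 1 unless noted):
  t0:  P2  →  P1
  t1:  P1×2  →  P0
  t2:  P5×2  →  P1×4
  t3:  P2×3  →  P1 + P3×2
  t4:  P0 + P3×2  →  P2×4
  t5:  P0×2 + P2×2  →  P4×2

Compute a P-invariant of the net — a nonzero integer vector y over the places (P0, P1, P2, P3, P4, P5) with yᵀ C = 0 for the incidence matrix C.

y = (P0:2, P1:1, P2:1, P3:1, P4:3, P5:2)

Incidence matrix C (rows=places, cols=transitions):
       t0   t1   t2   t3   t4   t5
   P0   0    1    0    0   -1   -2
   P1   1   -2    4    1    0    0
   P2  -1    0    0   -3    4   -2
   P3   0    0    0    2   -2    0
   P4   0    0    0    0    0    2
   P5   0    0   -2    0    0    0

Candidate y = [2, 1, 1, 1, 3, 2]; check y·C column-wise:
  col t0: 2·0 + 1·1 + 1·-1 + 1·0 + 3·0 + 2·0 = 0
  col t1: 2·1 + 1·-2 + 1·0 + 1·0 + 3·0 + 2·0 = 0
  col t2: 2·0 + 1·4 + 1·0 + 1·0 + 3·0 + 2·-2 = 0
  col t3: 2·0 + 1·1 + 1·-3 + 1·2 + 3·0 + 2·0 = 0
  col t4: 2·-1 + 1·0 + 1·4 + 1·-2 + 3·0 + 2·0 = 0
  col t5: 2·-2 + 1·0 + 1·-2 + 1·0 + 3·2 + 2·0 = 0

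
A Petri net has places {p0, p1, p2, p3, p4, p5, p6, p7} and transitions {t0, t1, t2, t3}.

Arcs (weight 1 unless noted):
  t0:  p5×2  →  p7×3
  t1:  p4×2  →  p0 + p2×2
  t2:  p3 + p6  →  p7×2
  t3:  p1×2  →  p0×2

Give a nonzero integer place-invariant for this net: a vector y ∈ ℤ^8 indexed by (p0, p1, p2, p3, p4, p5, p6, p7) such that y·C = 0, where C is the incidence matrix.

y = (p0:2, p1:2, p2:-1, p3:0, p4:0, p5:0, p6:0, p7:0)

Incidence matrix C (rows=places, cols=transitions):
       t0   t1   t2   t3
   p0   0    1    0    2
   p1   0    0    0   -2
   p2   0    2    0    0
   p3   0    0   -1    0
   p4   0   -2    0    0
   p5  -2    0    0    0
   p6   0    0   -1    0
   p7   3    0    2    0

Candidate y = [2, 2, -1, 0, 0, 0, 0, 0]; check y·C column-wise:
  col t0: 2·0 + 2·0 + -1·0 + 0·-2 + 0·3 = 0
  col t1: 2·1 + 2·0 + -1·2 + 0·-2 = 0
  col t2: 2·0 + 2·0 + -1·0 + 0·-1 + 0·-1 + 0·2 = 0
  col t3: 2·2 + 2·-2 + -1·0 = 0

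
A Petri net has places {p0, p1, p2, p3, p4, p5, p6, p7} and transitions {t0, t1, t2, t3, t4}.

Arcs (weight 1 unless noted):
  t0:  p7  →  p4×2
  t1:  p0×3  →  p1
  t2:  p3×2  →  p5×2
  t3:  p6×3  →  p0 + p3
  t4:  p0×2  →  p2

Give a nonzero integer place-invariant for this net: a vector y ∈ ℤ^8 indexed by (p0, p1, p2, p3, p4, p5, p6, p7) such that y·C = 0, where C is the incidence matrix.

Incidence matrix C (rows=places, cols=transitions):
       t0   t1   t2   t3   t4
   p0   0   -3    0    1   -2
   p1   0    1    0    0    0
   p2   0    0    0    0    1
   p3   0    0   -2    1    0
   p4   2    0    0    0    0
   p5   0    0    2    0    0
   p6   0    0    0   -3    0
   p7  -1    0    0    0    0

Candidate y = [1, 3, 2, -1, 0, -1, 0, 0]; check y·C column-wise:
  col t0: 1·0 + 3·0 + 2·0 + -1·0 + 0·2 + -1·0 + 0·-1 = 0
  col t1: 1·-3 + 3·1 + 2·0 + -1·0 + -1·0 = 0
  col t2: 1·0 + 3·0 + 2·0 + -1·-2 + -1·2 = 0
  col t3: 1·1 + 3·0 + 2·0 + -1·1 + -1·0 + 0·-3 = 0
  col t4: 1·-2 + 3·0 + 2·1 + -1·0 + -1·0 = 0

y = (p0:1, p1:3, p2:2, p3:-1, p4:0, p5:-1, p6:0, p7:0)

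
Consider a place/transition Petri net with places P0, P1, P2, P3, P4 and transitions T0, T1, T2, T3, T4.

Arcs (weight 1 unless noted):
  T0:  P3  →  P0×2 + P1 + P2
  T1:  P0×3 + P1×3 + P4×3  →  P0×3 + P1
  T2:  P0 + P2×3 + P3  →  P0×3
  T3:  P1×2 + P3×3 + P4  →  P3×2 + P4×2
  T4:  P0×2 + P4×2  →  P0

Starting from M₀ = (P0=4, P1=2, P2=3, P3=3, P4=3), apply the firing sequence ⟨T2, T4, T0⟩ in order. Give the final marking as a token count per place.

step 1: fire T2:  (P0=4, P1=2, P2=3, P3=3, P4=3) → (P0=6, P1=2, P2=0, P3=2, P4=3)
step 2: fire T4:  (P0=6, P1=2, P2=0, P3=2, P4=3) → (P0=5, P1=2, P2=0, P3=2, P4=1)
step 3: fire T0:  (P0=5, P1=2, P2=0, P3=2, P4=1) → (P0=7, P1=3, P2=1, P3=1, P4=1)

(P0=7, P1=3, P2=1, P3=1, P4=1)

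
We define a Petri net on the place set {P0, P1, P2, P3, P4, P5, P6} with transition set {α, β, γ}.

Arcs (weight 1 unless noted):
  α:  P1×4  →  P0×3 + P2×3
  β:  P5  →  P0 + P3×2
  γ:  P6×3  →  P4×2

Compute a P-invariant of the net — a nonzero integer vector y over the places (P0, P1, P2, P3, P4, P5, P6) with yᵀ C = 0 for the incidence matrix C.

Incidence matrix C (rows=places, cols=transitions):
        α    β    γ
   P0   3    1    0
   P1  -4    0    0
   P2   3    0    0
   P3   0    2    0
   P4   0    0    2
   P5   0   -1    0
   P6   0    0   -3

Candidate y = [0, 3, 4, 0, 0, 0, 0]; check y·C column-wise:
  col α: 0·3 + 3·-4 + 4·3 = 0
  col β: 0·1 + 3·0 + 4·0 + 0·2 + 0·-1 = 0
  col γ: 3·0 + 4·0 + 0·2 + 0·-3 = 0

y = (P0:0, P1:3, P2:4, P3:0, P4:0, P5:0, P6:0)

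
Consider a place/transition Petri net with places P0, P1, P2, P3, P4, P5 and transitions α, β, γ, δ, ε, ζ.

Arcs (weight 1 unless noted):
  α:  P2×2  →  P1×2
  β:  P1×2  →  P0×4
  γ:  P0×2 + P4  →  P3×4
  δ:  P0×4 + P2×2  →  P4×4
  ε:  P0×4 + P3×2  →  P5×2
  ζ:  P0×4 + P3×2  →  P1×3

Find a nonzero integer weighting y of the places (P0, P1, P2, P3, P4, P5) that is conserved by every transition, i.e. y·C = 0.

Incidence matrix C (rows=places, cols=transitions):
        α    β    γ    δ    ε    ζ
   P0   0    4   -2   -4   -4   -4
   P1   2   -2    0    0    0    3
   P2  -2    0    0   -2    0    0
   P3   0    0    4    0   -2   -2
   P4   0    0   -1    4    0    0
   P5   0    0    0    0    2    0

Candidate y = [1, 2, 2, 1, 2, 3]; check y·C column-wise:
  col α: 1·0 + 2·2 + 2·-2 + 1·0 + 2·0 + 3·0 = 0
  col β: 1·4 + 2·-2 + 2·0 + 1·0 + 2·0 + 3·0 = 0
  col γ: 1·-2 + 2·0 + 2·0 + 1·4 + 2·-1 + 3·0 = 0
  col δ: 1·-4 + 2·0 + 2·-2 + 1·0 + 2·4 + 3·0 = 0
  col ε: 1·-4 + 2·0 + 2·0 + 1·-2 + 2·0 + 3·2 = 0
  col ζ: 1·-4 + 2·3 + 2·0 + 1·-2 + 2·0 + 3·0 = 0

y = (P0:1, P1:2, P2:2, P3:1, P4:2, P5:3)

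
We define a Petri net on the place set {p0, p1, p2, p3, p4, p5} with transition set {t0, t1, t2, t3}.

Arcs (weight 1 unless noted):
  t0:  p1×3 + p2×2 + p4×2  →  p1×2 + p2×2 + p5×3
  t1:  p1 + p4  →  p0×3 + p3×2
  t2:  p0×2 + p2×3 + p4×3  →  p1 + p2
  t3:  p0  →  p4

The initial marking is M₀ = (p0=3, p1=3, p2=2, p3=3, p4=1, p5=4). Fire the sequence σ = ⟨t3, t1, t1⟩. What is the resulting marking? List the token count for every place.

(p0=8, p1=1, p2=2, p3=7, p4=0, p5=4)

step 1: fire t3:  (p0=3, p1=3, p2=2, p3=3, p4=1, p5=4) → (p0=2, p1=3, p2=2, p3=3, p4=2, p5=4)
step 2: fire t1:  (p0=2, p1=3, p2=2, p3=3, p4=2, p5=4) → (p0=5, p1=2, p2=2, p3=5, p4=1, p5=4)
step 3: fire t1:  (p0=5, p1=2, p2=2, p3=5, p4=1, p5=4) → (p0=8, p1=1, p2=2, p3=7, p4=0, p5=4)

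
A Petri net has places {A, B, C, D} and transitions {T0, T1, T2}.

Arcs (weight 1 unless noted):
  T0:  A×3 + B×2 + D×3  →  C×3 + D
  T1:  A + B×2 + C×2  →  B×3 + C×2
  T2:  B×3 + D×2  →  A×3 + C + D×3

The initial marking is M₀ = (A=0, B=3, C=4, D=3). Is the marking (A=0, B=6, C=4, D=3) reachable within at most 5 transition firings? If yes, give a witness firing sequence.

NO — not reachable within 5 firings

depth 0: 1 marking
depth 1: 2 markings reached so far
depth 2: 2 markings reached so far
(frontier empty at depth 2; search complete)
target is not among the 2 markings reachable within 5 steps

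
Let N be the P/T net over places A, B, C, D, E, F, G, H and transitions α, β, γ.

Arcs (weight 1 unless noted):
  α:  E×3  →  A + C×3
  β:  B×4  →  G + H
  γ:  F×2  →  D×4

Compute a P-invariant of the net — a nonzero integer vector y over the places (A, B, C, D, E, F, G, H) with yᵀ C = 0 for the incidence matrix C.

y = (A:3, B:0, C:-1, D:0, E:0, F:0, G:0, H:0)

Incidence matrix C (rows=places, cols=transitions):
        α    β    γ
    A   1    0    0
    B   0   -4    0
    C   3    0    0
    D   0    0    4
    E  -3    0    0
    F   0    0   -2
    G   0    1    0
    H   0    1    0

Candidate y = [3, 0, -1, 0, 0, 0, 0, 0]; check y·C column-wise:
  col α: 3·1 + -1·3 + 0·-3 = 0
  col β: 3·0 + 0·-4 + -1·0 + 0·1 + 0·1 = 0
  col γ: 3·0 + -1·0 + 0·4 + 0·-2 = 0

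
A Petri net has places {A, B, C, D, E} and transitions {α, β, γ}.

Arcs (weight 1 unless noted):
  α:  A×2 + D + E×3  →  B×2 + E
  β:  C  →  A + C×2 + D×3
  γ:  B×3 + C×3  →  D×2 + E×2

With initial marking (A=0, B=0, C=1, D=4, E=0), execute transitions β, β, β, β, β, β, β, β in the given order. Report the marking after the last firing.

(A=8, B=0, C=9, D=28, E=0)

step 1: fire β:  (A=0, B=0, C=1, D=4, E=0) → (A=1, B=0, C=2, D=7, E=0)
step 2: fire β:  (A=1, B=0, C=2, D=7, E=0) → (A=2, B=0, C=3, D=10, E=0)
step 3: fire β:  (A=2, B=0, C=3, D=10, E=0) → (A=3, B=0, C=4, D=13, E=0)
step 4: fire β:  (A=3, B=0, C=4, D=13, E=0) → (A=4, B=0, C=5, D=16, E=0)
step 5: fire β:  (A=4, B=0, C=5, D=16, E=0) → (A=5, B=0, C=6, D=19, E=0)
step 6: fire β:  (A=5, B=0, C=6, D=19, E=0) → (A=6, B=0, C=7, D=22, E=0)
step 7: fire β:  (A=6, B=0, C=7, D=22, E=0) → (A=7, B=0, C=8, D=25, E=0)
step 8: fire β:  (A=7, B=0, C=8, D=25, E=0) → (A=8, B=0, C=9, D=28, E=0)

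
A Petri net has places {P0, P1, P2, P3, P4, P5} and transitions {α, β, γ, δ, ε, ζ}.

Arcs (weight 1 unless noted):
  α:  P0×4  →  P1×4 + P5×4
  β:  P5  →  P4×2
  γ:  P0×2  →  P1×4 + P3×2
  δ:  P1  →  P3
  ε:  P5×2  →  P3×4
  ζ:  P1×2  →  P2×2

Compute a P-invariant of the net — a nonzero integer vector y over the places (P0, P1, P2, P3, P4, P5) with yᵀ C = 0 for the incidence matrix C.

Incidence matrix C (rows=places, cols=transitions):
        α    β    γ    δ    ε    ζ
   P0  -4    0   -2    0    0    0
   P1   4    0    4   -1    0   -2
   P2   0    0    0    0    0    2
   P3   0    0    2    1    4    0
   P4   0    2    0    0    0    0
   P5   4   -1    0    0   -2    0

Candidate y = [3, 1, 1, 1, 1, 2]; check y·C column-wise:
  col α: 3·-4 + 1·4 + 1·0 + 1·0 + 1·0 + 2·4 = 0
  col β: 3·0 + 1·0 + 1·0 + 1·0 + 1·2 + 2·-1 = 0
  col γ: 3·-2 + 1·4 + 1·0 + 1·2 + 1·0 + 2·0 = 0
  col δ: 3·0 + 1·-1 + 1·0 + 1·1 + 1·0 + 2·0 = 0
  col ε: 3·0 + 1·0 + 1·0 + 1·4 + 1·0 + 2·-2 = 0
  col ζ: 3·0 + 1·-2 + 1·2 + 1·0 + 1·0 + 2·0 = 0

y = (P0:3, P1:1, P2:1, P3:1, P4:1, P5:2)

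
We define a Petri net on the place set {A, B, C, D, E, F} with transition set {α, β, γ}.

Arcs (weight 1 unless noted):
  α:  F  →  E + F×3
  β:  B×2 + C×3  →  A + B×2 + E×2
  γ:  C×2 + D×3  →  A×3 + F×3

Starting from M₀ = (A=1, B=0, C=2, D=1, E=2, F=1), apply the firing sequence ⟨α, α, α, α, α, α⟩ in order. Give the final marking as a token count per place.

step 1: fire α:  (A=1, B=0, C=2, D=1, E=2, F=1) → (A=1, B=0, C=2, D=1, E=3, F=3)
step 2: fire α:  (A=1, B=0, C=2, D=1, E=3, F=3) → (A=1, B=0, C=2, D=1, E=4, F=5)
step 3: fire α:  (A=1, B=0, C=2, D=1, E=4, F=5) → (A=1, B=0, C=2, D=1, E=5, F=7)
step 4: fire α:  (A=1, B=0, C=2, D=1, E=5, F=7) → (A=1, B=0, C=2, D=1, E=6, F=9)
step 5: fire α:  (A=1, B=0, C=2, D=1, E=6, F=9) → (A=1, B=0, C=2, D=1, E=7, F=11)
step 6: fire α:  (A=1, B=0, C=2, D=1, E=7, F=11) → (A=1, B=0, C=2, D=1, E=8, F=13)

(A=1, B=0, C=2, D=1, E=8, F=13)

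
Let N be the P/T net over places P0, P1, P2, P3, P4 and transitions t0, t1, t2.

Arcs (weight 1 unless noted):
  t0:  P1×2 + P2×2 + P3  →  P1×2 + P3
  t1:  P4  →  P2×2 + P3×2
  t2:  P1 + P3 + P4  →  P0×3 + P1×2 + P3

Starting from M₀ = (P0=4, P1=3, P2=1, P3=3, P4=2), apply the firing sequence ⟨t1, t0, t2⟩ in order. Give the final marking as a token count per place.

step 1: fire t1:  (P0=4, P1=3, P2=1, P3=3, P4=2) → (P0=4, P1=3, P2=3, P3=5, P4=1)
step 2: fire t0:  (P0=4, P1=3, P2=3, P3=5, P4=1) → (P0=4, P1=3, P2=1, P3=5, P4=1)
step 3: fire t2:  (P0=4, P1=3, P2=1, P3=5, P4=1) → (P0=7, P1=4, P2=1, P3=5, P4=0)

(P0=7, P1=4, P2=1, P3=5, P4=0)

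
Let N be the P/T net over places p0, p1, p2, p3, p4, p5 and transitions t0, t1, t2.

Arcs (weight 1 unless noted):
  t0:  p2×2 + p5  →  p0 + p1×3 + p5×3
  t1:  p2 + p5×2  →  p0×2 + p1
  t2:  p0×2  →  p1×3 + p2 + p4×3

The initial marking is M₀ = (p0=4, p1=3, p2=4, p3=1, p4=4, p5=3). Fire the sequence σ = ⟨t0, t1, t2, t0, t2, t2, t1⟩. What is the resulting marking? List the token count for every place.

(p0=4, p1=20, p2=1, p3=1, p4=13, p5=3)

step 1: fire t0:  (p0=4, p1=3, p2=4, p3=1, p4=4, p5=3) → (p0=5, p1=6, p2=2, p3=1, p4=4, p5=5)
step 2: fire t1:  (p0=5, p1=6, p2=2, p3=1, p4=4, p5=5) → (p0=7, p1=7, p2=1, p3=1, p4=4, p5=3)
step 3: fire t2:  (p0=7, p1=7, p2=1, p3=1, p4=4, p5=3) → (p0=5, p1=10, p2=2, p3=1, p4=7, p5=3)
step 4: fire t0:  (p0=5, p1=10, p2=2, p3=1, p4=7, p5=3) → (p0=6, p1=13, p2=0, p3=1, p4=7, p5=5)
step 5: fire t2:  (p0=6, p1=13, p2=0, p3=1, p4=7, p5=5) → (p0=4, p1=16, p2=1, p3=1, p4=10, p5=5)
step 6: fire t2:  (p0=4, p1=16, p2=1, p3=1, p4=10, p5=5) → (p0=2, p1=19, p2=2, p3=1, p4=13, p5=5)
step 7: fire t1:  (p0=2, p1=19, p2=2, p3=1, p4=13, p5=5) → (p0=4, p1=20, p2=1, p3=1, p4=13, p5=3)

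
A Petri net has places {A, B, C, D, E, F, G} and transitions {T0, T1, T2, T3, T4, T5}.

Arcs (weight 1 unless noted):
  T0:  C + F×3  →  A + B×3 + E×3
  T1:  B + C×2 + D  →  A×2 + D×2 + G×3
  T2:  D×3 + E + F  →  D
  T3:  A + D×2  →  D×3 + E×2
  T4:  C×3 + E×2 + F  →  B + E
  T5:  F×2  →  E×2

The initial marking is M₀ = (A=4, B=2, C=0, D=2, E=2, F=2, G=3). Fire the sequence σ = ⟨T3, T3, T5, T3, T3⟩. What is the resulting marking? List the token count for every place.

(A=0, B=2, C=0, D=6, E=12, F=0, G=3)

step 1: fire T3:  (A=4, B=2, C=0, D=2, E=2, F=2, G=3) → (A=3, B=2, C=0, D=3, E=4, F=2, G=3)
step 2: fire T3:  (A=3, B=2, C=0, D=3, E=4, F=2, G=3) → (A=2, B=2, C=0, D=4, E=6, F=2, G=3)
step 3: fire T5:  (A=2, B=2, C=0, D=4, E=6, F=2, G=3) → (A=2, B=2, C=0, D=4, E=8, F=0, G=3)
step 4: fire T3:  (A=2, B=2, C=0, D=4, E=8, F=0, G=3) → (A=1, B=2, C=0, D=5, E=10, F=0, G=3)
step 5: fire T3:  (A=1, B=2, C=0, D=5, E=10, F=0, G=3) → (A=0, B=2, C=0, D=6, E=12, F=0, G=3)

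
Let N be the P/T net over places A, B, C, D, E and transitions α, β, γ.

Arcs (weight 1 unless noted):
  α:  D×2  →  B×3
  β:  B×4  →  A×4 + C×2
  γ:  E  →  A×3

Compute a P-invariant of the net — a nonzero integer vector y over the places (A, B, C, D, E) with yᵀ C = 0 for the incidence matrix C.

y = (A:0, B:2, C:4, D:3, E:0)

Incidence matrix C (rows=places, cols=transitions):
        α    β    γ
    A   0    4    3
    B   3   -4    0
    C   0    2    0
    D  -2    0    0
    E   0    0   -1

Candidate y = [0, 2, 4, 3, 0]; check y·C column-wise:
  col α: 2·3 + 4·0 + 3·-2 = 0
  col β: 0·4 + 2·-4 + 4·2 + 3·0 = 0
  col γ: 0·3 + 2·0 + 4·0 + 3·0 + 0·-1 = 0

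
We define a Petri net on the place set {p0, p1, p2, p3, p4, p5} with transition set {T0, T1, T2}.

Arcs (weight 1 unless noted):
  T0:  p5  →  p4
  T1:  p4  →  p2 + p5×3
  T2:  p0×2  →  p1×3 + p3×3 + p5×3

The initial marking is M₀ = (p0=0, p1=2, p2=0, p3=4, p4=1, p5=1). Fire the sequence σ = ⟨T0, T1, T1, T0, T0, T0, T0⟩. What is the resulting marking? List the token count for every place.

(p0=0, p1=2, p2=2, p3=4, p4=4, p5=2)

step 1: fire T0:  (p0=0, p1=2, p2=0, p3=4, p4=1, p5=1) → (p0=0, p1=2, p2=0, p3=4, p4=2, p5=0)
step 2: fire T1:  (p0=0, p1=2, p2=0, p3=4, p4=2, p5=0) → (p0=0, p1=2, p2=1, p3=4, p4=1, p5=3)
step 3: fire T1:  (p0=0, p1=2, p2=1, p3=4, p4=1, p5=3) → (p0=0, p1=2, p2=2, p3=4, p4=0, p5=6)
step 4: fire T0:  (p0=0, p1=2, p2=2, p3=4, p4=0, p5=6) → (p0=0, p1=2, p2=2, p3=4, p4=1, p5=5)
step 5: fire T0:  (p0=0, p1=2, p2=2, p3=4, p4=1, p5=5) → (p0=0, p1=2, p2=2, p3=4, p4=2, p5=4)
step 6: fire T0:  (p0=0, p1=2, p2=2, p3=4, p4=2, p5=4) → (p0=0, p1=2, p2=2, p3=4, p4=3, p5=3)
step 7: fire T0:  (p0=0, p1=2, p2=2, p3=4, p4=3, p5=3) → (p0=0, p1=2, p2=2, p3=4, p4=4, p5=2)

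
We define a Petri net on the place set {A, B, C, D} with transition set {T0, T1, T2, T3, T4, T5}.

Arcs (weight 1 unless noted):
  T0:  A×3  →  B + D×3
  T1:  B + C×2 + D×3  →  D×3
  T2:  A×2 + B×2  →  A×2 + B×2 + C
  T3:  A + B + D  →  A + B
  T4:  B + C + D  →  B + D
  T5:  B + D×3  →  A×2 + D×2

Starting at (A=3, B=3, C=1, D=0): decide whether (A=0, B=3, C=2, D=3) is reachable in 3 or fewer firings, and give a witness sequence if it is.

depth 0: 1 marking
depth 1: 3 markings reached so far
depth 2: 7 markings reached so far
depth 3: 13 markings reached so far
target is not among the 13 markings reachable within 3 steps

NO — not reachable within 3 firings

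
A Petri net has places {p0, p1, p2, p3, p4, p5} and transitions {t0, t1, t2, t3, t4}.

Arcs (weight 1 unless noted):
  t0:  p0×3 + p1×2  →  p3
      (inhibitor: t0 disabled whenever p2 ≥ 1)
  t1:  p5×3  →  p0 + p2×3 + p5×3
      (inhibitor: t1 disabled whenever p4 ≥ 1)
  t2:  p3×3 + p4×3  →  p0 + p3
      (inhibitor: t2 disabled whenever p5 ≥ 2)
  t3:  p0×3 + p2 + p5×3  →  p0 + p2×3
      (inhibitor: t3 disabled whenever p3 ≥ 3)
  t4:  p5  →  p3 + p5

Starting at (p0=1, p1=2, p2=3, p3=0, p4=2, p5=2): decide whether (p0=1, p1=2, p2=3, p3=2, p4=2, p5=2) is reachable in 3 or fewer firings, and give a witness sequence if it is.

YES — reachable via ⟨t4, t4⟩ (2 firings)

step 1: fire t4:  (p0=1, p1=2, p2=3, p3=0, p4=2, p5=2) → (p0=1, p1=2, p2=3, p3=1, p4=2, p5=2)
step 2: fire t4:  (p0=1, p1=2, p2=3, p3=1, p4=2, p5=2) → (p0=1, p1=2, p2=3, p3=2, p4=2, p5=2)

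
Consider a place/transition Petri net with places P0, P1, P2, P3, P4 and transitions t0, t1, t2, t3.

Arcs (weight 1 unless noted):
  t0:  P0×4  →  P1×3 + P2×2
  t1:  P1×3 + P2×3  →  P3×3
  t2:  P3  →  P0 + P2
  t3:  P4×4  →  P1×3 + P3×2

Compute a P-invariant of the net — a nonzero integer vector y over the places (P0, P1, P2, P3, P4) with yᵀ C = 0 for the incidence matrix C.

Incidence matrix C (rows=places, cols=transitions):
       t0   t1   t2   t3
   P0  -4    0    1    0
   P1   3   -3    0    3
   P2   2   -3    1    0
   P3   0    3   -1    2
   P4   0    0    0   -4

Candidate y = [2, 2, 1, 3, 3]; check y·C column-wise:
  col t0: 2·-4 + 2·3 + 1·2 + 3·0 + 3·0 = 0
  col t1: 2·0 + 2·-3 + 1·-3 + 3·3 + 3·0 = 0
  col t2: 2·1 + 2·0 + 1·1 + 3·-1 + 3·0 = 0
  col t3: 2·0 + 2·3 + 1·0 + 3·2 + 3·-4 = 0

y = (P0:2, P1:2, P2:1, P3:3, P4:3)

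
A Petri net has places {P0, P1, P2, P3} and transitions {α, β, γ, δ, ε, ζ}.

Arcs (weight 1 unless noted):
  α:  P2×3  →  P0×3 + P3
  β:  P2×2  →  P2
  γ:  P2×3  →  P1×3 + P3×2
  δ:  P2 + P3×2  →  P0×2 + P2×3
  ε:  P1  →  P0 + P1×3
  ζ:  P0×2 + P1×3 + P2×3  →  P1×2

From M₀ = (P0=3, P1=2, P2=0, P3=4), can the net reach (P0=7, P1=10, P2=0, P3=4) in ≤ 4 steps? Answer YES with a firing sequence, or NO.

YES — reachable via ⟨ε, ε, ε, ε⟩ (4 firings)

step 1: fire ε:  (P0=3, P1=2, P2=0, P3=4) → (P0=4, P1=4, P2=0, P3=4)
step 2: fire ε:  (P0=4, P1=4, P2=0, P3=4) → (P0=5, P1=6, P2=0, P3=4)
step 3: fire ε:  (P0=5, P1=6, P2=0, P3=4) → (P0=6, P1=8, P2=0, P3=4)
step 4: fire ε:  (P0=6, P1=8, P2=0, P3=4) → (P0=7, P1=10, P2=0, P3=4)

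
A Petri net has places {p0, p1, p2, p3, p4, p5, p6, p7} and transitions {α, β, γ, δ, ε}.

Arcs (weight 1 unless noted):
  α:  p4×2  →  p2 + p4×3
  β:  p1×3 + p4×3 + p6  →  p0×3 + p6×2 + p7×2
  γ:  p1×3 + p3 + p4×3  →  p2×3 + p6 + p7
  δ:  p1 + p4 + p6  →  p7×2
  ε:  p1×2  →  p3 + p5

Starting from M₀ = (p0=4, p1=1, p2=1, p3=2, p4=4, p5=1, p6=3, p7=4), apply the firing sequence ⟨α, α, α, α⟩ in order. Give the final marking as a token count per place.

step 1: fire α:  (p0=4, p1=1, p2=1, p3=2, p4=4, p5=1, p6=3, p7=4) → (p0=4, p1=1, p2=2, p3=2, p4=5, p5=1, p6=3, p7=4)
step 2: fire α:  (p0=4, p1=1, p2=2, p3=2, p4=5, p5=1, p6=3, p7=4) → (p0=4, p1=1, p2=3, p3=2, p4=6, p5=1, p6=3, p7=4)
step 3: fire α:  (p0=4, p1=1, p2=3, p3=2, p4=6, p5=1, p6=3, p7=4) → (p0=4, p1=1, p2=4, p3=2, p4=7, p5=1, p6=3, p7=4)
step 4: fire α:  (p0=4, p1=1, p2=4, p3=2, p4=7, p5=1, p6=3, p7=4) → (p0=4, p1=1, p2=5, p3=2, p4=8, p5=1, p6=3, p7=4)

(p0=4, p1=1, p2=5, p3=2, p4=8, p5=1, p6=3, p7=4)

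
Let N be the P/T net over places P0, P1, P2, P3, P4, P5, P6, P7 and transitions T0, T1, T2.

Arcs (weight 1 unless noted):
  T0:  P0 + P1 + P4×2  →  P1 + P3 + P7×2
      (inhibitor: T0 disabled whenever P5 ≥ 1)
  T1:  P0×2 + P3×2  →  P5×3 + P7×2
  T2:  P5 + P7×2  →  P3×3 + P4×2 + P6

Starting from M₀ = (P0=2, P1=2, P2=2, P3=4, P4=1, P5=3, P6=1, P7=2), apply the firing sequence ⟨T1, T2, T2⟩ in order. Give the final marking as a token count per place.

step 1: fire T1:  (P0=2, P1=2, P2=2, P3=4, P4=1, P5=3, P6=1, P7=2) → (P0=0, P1=2, P2=2, P3=2, P4=1, P5=6, P6=1, P7=4)
step 2: fire T2:  (P0=0, P1=2, P2=2, P3=2, P4=1, P5=6, P6=1, P7=4) → (P0=0, P1=2, P2=2, P3=5, P4=3, P5=5, P6=2, P7=2)
step 3: fire T2:  (P0=0, P1=2, P2=2, P3=5, P4=3, P5=5, P6=2, P7=2) → (P0=0, P1=2, P2=2, P3=8, P4=5, P5=4, P6=3, P7=0)

(P0=0, P1=2, P2=2, P3=8, P4=5, P5=4, P6=3, P7=0)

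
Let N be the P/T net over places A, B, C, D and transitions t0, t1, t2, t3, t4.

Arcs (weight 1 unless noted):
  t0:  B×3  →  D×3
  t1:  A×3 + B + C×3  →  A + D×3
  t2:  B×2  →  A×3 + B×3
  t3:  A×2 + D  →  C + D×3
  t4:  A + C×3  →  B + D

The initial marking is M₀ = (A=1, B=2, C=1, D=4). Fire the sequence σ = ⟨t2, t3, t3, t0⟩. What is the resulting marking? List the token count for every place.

step 1: fire t2:  (A=1, B=2, C=1, D=4) → (A=4, B=3, C=1, D=4)
step 2: fire t3:  (A=4, B=3, C=1, D=4) → (A=2, B=3, C=2, D=6)
step 3: fire t3:  (A=2, B=3, C=2, D=6) → (A=0, B=3, C=3, D=8)
step 4: fire t0:  (A=0, B=3, C=3, D=8) → (A=0, B=0, C=3, D=11)

(A=0, B=0, C=3, D=11)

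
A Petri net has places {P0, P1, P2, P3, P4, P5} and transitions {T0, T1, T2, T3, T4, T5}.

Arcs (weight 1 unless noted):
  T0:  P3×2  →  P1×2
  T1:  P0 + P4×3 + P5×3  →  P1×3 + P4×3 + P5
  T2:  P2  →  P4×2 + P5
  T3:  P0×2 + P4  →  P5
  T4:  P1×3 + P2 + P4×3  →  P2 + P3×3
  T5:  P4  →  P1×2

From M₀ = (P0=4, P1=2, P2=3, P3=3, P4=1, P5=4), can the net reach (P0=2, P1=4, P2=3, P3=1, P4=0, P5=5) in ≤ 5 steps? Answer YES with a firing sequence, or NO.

YES — reachable via ⟨T0, T3⟩ (2 firings)

step 1: fire T0:  (P0=4, P1=2, P2=3, P3=3, P4=1, P5=4) → (P0=4, P1=4, P2=3, P3=1, P4=1, P5=4)
step 2: fire T3:  (P0=4, P1=4, P2=3, P3=1, P4=1, P5=4) → (P0=2, P1=4, P2=3, P3=1, P4=0, P5=5)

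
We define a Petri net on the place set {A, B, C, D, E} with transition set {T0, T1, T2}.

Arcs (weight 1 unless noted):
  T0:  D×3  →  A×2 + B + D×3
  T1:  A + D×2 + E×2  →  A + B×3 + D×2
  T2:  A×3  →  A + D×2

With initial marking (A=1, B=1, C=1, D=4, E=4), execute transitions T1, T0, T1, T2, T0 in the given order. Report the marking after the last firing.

step 1: fire T1:  (A=1, B=1, C=1, D=4, E=4) → (A=1, B=4, C=1, D=4, E=2)
step 2: fire T0:  (A=1, B=4, C=1, D=4, E=2) → (A=3, B=5, C=1, D=4, E=2)
step 3: fire T1:  (A=3, B=5, C=1, D=4, E=2) → (A=3, B=8, C=1, D=4, E=0)
step 4: fire T2:  (A=3, B=8, C=1, D=4, E=0) → (A=1, B=8, C=1, D=6, E=0)
step 5: fire T0:  (A=1, B=8, C=1, D=6, E=0) → (A=3, B=9, C=1, D=6, E=0)

(A=3, B=9, C=1, D=6, E=0)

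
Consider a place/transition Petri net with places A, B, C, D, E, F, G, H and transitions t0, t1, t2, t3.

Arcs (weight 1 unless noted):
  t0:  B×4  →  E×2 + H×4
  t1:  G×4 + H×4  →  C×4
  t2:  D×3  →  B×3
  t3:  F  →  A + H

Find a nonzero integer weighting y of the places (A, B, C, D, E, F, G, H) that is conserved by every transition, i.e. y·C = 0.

Incidence matrix C (rows=places, cols=transitions):
       t0   t1   t2   t3
    A   0    0    0    1
    B  -4    0    3    0
    C   0    4    0    0
    D   0    0   -3    0
    E   2    0    0    0
    F   0    0    0   -1
    G   0   -4    0    0
    H   4   -4    0    1

Candidate y = [0, 1, 0, 1, 2, 0, 0, 0]; check y·C column-wise:
  col t0: 1·-4 + 1·0 + 2·2 + 0·4 = 0
  col t1: 1·0 + 0·4 + 1·0 + 2·0 + 0·-4 + 0·-4 = 0
  col t2: 1·3 + 1·-3 + 2·0 = 0
  col t3: 0·1 + 1·0 + 1·0 + 2·0 + 0·-1 + 0·1 = 0

y = (A:0, B:1, C:0, D:1, E:2, F:0, G:0, H:0)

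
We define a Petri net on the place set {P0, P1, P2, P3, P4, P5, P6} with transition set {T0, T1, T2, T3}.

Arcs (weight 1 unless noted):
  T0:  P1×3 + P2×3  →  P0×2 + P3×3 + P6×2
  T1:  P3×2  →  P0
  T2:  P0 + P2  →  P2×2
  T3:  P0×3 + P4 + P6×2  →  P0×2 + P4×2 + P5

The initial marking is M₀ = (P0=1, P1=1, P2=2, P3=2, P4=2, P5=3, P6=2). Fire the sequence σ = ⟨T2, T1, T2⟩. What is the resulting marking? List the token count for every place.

step 1: fire T2:  (P0=1, P1=1, P2=2, P3=2, P4=2, P5=3, P6=2) → (P0=0, P1=1, P2=3, P3=2, P4=2, P5=3, P6=2)
step 2: fire T1:  (P0=0, P1=1, P2=3, P3=2, P4=2, P5=3, P6=2) → (P0=1, P1=1, P2=3, P3=0, P4=2, P5=3, P6=2)
step 3: fire T2:  (P0=1, P1=1, P2=3, P3=0, P4=2, P5=3, P6=2) → (P0=0, P1=1, P2=4, P3=0, P4=2, P5=3, P6=2)

(P0=0, P1=1, P2=4, P3=0, P4=2, P5=3, P6=2)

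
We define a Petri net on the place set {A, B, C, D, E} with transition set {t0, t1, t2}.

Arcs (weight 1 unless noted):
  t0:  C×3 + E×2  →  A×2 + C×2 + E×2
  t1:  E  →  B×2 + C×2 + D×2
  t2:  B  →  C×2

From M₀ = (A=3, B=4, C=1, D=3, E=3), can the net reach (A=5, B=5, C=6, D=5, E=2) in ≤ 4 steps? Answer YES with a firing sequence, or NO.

depth 0: 1 marking
depth 1: 3 markings reached so far
depth 2: 8 markings reached so far
depth 3: 15 markings reached so far
depth 4: 25 markings reached so far
target is not among the 25 markings reachable within 4 steps

NO — not reachable within 4 firings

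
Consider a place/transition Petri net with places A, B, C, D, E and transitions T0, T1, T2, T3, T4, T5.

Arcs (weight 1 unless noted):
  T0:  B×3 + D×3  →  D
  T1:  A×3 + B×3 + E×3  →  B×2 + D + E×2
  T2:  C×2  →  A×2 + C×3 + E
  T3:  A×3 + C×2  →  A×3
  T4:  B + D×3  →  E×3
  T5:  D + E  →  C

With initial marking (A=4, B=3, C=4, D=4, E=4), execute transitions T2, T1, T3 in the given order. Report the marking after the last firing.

(A=3, B=2, C=3, D=5, E=4)

step 1: fire T2:  (A=4, B=3, C=4, D=4, E=4) → (A=6, B=3, C=5, D=4, E=5)
step 2: fire T1:  (A=6, B=3, C=5, D=4, E=5) → (A=3, B=2, C=5, D=5, E=4)
step 3: fire T3:  (A=3, B=2, C=5, D=5, E=4) → (A=3, B=2, C=3, D=5, E=4)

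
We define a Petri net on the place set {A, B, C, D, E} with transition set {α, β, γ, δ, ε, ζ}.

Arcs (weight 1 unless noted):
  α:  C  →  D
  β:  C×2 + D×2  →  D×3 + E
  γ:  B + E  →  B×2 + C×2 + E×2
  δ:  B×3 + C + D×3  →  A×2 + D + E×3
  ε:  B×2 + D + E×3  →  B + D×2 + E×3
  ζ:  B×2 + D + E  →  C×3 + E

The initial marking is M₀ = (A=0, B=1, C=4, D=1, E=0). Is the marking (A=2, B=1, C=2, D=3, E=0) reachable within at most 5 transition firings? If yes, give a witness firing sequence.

depth 0: 1 marking
depth 1: 2 markings reached so far
depth 2: 4 markings reached so far
depth 3: 7 markings reached so far
depth 4: 12 markings reached so far
depth 5: 23 markings reached so far
target is not among the 23 markings reachable within 5 steps

NO — not reachable within 5 firings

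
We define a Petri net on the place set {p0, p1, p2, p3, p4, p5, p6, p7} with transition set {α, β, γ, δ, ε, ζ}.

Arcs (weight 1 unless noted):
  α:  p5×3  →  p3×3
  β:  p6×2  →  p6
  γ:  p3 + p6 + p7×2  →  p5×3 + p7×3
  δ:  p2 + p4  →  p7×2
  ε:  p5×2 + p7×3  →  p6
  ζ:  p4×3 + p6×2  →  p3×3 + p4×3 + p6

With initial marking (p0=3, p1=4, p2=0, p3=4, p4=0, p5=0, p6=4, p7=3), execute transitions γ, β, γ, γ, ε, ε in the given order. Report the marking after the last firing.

step 1: fire γ:  (p0=3, p1=4, p2=0, p3=4, p4=0, p5=0, p6=4, p7=3) → (p0=3, p1=4, p2=0, p3=3, p4=0, p5=3, p6=3, p7=4)
step 2: fire β:  (p0=3, p1=4, p2=0, p3=3, p4=0, p5=3, p6=3, p7=4) → (p0=3, p1=4, p2=0, p3=3, p4=0, p5=3, p6=2, p7=4)
step 3: fire γ:  (p0=3, p1=4, p2=0, p3=3, p4=0, p5=3, p6=2, p7=4) → (p0=3, p1=4, p2=0, p3=2, p4=0, p5=6, p6=1, p7=5)
step 4: fire γ:  (p0=3, p1=4, p2=0, p3=2, p4=0, p5=6, p6=1, p7=5) → (p0=3, p1=4, p2=0, p3=1, p4=0, p5=9, p6=0, p7=6)
step 5: fire ε:  (p0=3, p1=4, p2=0, p3=1, p4=0, p5=9, p6=0, p7=6) → (p0=3, p1=4, p2=0, p3=1, p4=0, p5=7, p6=1, p7=3)
step 6: fire ε:  (p0=3, p1=4, p2=0, p3=1, p4=0, p5=7, p6=1, p7=3) → (p0=3, p1=4, p2=0, p3=1, p4=0, p5=5, p6=2, p7=0)

(p0=3, p1=4, p2=0, p3=1, p4=0, p5=5, p6=2, p7=0)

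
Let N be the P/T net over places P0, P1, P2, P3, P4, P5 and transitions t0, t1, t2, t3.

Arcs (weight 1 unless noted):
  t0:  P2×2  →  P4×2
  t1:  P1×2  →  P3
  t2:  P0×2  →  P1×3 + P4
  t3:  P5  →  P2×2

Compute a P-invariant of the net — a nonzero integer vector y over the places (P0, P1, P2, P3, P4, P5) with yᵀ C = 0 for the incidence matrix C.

Incidence matrix C (rows=places, cols=transitions):
       t0   t1   t2   t3
   P0   0    0   -2    0
   P1   0   -2    3    0
   P2  -2    0    0    2
   P3   0    1    0    0
   P4   2    0    1    0
   P5   0    0    0   -1

Candidate y = [3, 2, 0, 4, 0, 0]; check y·C column-wise:
  col t0: 3·0 + 2·0 + 0·-2 + 4·0 + 0·2 = 0
  col t1: 3·0 + 2·-2 + 4·1 = 0
  col t2: 3·-2 + 2·3 + 4·0 + 0·1 = 0
  col t3: 3·0 + 2·0 + 0·2 + 4·0 + 0·-1 = 0

y = (P0:3, P1:2, P2:0, P3:4, P4:0, P5:0)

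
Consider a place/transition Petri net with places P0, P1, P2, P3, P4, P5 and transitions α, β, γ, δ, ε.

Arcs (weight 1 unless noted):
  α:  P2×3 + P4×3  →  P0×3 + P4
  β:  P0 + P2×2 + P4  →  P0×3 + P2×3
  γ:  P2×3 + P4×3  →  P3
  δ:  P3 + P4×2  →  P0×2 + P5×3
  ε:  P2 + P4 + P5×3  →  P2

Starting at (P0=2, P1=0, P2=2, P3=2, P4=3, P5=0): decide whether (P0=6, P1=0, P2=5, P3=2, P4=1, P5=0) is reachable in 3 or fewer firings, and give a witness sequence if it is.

depth 0: 1 marking
depth 1: 3 markings reached so far
depth 2: 6 markings reached so far
depth 3: 7 markings reached so far
target is not among the 7 markings reachable within 3 steps

NO — not reachable within 3 firings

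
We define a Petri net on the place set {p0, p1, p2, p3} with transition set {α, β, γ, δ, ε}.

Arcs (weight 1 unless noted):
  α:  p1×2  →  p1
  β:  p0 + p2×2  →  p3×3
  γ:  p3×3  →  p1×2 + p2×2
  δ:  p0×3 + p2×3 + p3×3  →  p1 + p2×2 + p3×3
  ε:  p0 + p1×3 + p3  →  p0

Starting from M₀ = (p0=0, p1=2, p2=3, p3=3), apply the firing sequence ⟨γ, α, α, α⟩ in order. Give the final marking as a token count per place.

step 1: fire γ:  (p0=0, p1=2, p2=3, p3=3) → (p0=0, p1=4, p2=5, p3=0)
step 2: fire α:  (p0=0, p1=4, p2=5, p3=0) → (p0=0, p1=3, p2=5, p3=0)
step 3: fire α:  (p0=0, p1=3, p2=5, p3=0) → (p0=0, p1=2, p2=5, p3=0)
step 4: fire α:  (p0=0, p1=2, p2=5, p3=0) → (p0=0, p1=1, p2=5, p3=0)

(p0=0, p1=1, p2=5, p3=0)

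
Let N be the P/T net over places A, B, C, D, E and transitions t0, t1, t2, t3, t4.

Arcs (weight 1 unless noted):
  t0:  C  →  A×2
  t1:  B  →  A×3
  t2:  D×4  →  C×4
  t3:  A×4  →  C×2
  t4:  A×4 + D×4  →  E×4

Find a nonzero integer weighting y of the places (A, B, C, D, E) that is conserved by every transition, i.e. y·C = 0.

Incidence matrix C (rows=places, cols=transitions):
       t0   t1   t2   t3   t4
    A   2    3    0   -4   -4
    B   0   -1    0    0    0
    C  -1    0    4    2    0
    D   0    0   -4    0   -4
    E   0    0    0    0    4

Candidate y = [1, 3, 2, 2, 3]; check y·C column-wise:
  col t0: 1·2 + 3·0 + 2·-1 + 2·0 + 3·0 = 0
  col t1: 1·3 + 3·-1 + 2·0 + 2·0 + 3·0 = 0
  col t2: 1·0 + 3·0 + 2·4 + 2·-4 + 3·0 = 0
  col t3: 1·-4 + 3·0 + 2·2 + 2·0 + 3·0 = 0
  col t4: 1·-4 + 3·0 + 2·0 + 2·-4 + 3·4 = 0

y = (A:1, B:3, C:2, D:2, E:3)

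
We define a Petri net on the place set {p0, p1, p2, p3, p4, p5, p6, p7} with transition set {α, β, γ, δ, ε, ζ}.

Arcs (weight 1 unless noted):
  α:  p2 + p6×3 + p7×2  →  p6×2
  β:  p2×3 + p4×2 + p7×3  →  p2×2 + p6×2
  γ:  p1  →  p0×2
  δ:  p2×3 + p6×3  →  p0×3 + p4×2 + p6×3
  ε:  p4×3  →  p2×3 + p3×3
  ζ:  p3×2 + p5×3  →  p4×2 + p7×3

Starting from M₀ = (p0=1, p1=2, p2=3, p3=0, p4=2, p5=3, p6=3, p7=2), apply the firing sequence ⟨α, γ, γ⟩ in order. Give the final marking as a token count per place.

step 1: fire α:  (p0=1, p1=2, p2=3, p3=0, p4=2, p5=3, p6=3, p7=2) → (p0=1, p1=2, p2=2, p3=0, p4=2, p5=3, p6=2, p7=0)
step 2: fire γ:  (p0=1, p1=2, p2=2, p3=0, p4=2, p5=3, p6=2, p7=0) → (p0=3, p1=1, p2=2, p3=0, p4=2, p5=3, p6=2, p7=0)
step 3: fire γ:  (p0=3, p1=1, p2=2, p3=0, p4=2, p5=3, p6=2, p7=0) → (p0=5, p1=0, p2=2, p3=0, p4=2, p5=3, p6=2, p7=0)

(p0=5, p1=0, p2=2, p3=0, p4=2, p5=3, p6=2, p7=0)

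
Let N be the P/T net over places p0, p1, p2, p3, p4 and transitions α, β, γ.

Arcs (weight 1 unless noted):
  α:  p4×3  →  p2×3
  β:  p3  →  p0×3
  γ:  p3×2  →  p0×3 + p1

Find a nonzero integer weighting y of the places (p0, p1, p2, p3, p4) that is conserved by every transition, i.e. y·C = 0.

Incidence matrix C (rows=places, cols=transitions):
        α    β    γ
   p0   0    3    3
   p1   0    0    1
   p2   3    0    0
   p3   0   -1   -2
   p4  -3    0    0

Candidate y = [1, 3, 0, 3, 0]; check y·C column-wise:
  col α: 1·0 + 3·0 + 0·3 + 3·0 + 0·-3 = 0
  col β: 1·3 + 3·0 + 3·-1 = 0
  col γ: 1·3 + 3·1 + 3·-2 = 0

y = (p0:1, p1:3, p2:0, p3:3, p4:0)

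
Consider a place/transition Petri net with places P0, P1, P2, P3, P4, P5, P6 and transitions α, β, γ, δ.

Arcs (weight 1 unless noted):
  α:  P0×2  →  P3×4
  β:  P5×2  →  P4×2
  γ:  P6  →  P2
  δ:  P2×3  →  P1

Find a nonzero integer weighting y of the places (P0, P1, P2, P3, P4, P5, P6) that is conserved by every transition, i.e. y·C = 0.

y = (P0:2, P1:0, P2:0, P3:1, P4:0, P5:0, P6:0)

Incidence matrix C (rows=places, cols=transitions):
        α    β    γ    δ
   P0  -2    0    0    0
   P1   0    0    0    1
   P2   0    0    1   -3
   P3   4    0    0    0
   P4   0    2    0    0
   P5   0   -2    0    0
   P6   0    0   -1    0

Candidate y = [2, 0, 0, 1, 0, 0, 0]; check y·C column-wise:
  col α: 2·-2 + 1·4 = 0
  col β: 2·0 + 1·0 + 0·2 + 0·-2 = 0
  col γ: 2·0 + 0·1 + 1·0 + 0·-1 = 0
  col δ: 2·0 + 0·1 + 0·-3 + 1·0 = 0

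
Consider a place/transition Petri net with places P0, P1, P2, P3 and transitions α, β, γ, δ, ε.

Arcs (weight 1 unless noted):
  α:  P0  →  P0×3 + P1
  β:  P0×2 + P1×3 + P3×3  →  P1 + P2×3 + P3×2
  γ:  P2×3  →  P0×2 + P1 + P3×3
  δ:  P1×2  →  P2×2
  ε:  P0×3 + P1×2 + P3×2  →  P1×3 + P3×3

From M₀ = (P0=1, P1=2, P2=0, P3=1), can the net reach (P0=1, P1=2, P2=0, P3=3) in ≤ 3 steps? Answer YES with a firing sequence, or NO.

NO — not reachable within 3 firings

depth 0: 1 marking
depth 1: 3 markings reached so far
depth 2: 5 markings reached so far
depth 3: 7 markings reached so far
target is not among the 7 markings reachable within 3 steps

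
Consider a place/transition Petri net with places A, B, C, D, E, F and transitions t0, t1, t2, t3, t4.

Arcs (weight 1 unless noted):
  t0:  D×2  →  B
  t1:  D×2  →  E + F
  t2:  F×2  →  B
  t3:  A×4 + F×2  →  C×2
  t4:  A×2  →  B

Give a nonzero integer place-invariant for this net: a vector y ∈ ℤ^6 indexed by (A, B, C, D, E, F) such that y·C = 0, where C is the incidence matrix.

y = (A:1, B:2, C:3, D:1, E:1, F:1)

Incidence matrix C (rows=places, cols=transitions):
       t0   t1   t2   t3   t4
    A   0    0    0   -4   -2
    B   1    0    1    0    1
    C   0    0    0    2    0
    D  -2   -2    0    0    0
    E   0    1    0    0    0
    F   0    1   -2   -2    0

Candidate y = [1, 2, 3, 1, 1, 1]; check y·C column-wise:
  col t0: 1·0 + 2·1 + 3·0 + 1·-2 + 1·0 + 1·0 = 0
  col t1: 1·0 + 2·0 + 3·0 + 1·-2 + 1·1 + 1·1 = 0
  col t2: 1·0 + 2·1 + 3·0 + 1·0 + 1·0 + 1·-2 = 0
  col t3: 1·-4 + 2·0 + 3·2 + 1·0 + 1·0 + 1·-2 = 0
  col t4: 1·-2 + 2·1 + 3·0 + 1·0 + 1·0 + 1·0 = 0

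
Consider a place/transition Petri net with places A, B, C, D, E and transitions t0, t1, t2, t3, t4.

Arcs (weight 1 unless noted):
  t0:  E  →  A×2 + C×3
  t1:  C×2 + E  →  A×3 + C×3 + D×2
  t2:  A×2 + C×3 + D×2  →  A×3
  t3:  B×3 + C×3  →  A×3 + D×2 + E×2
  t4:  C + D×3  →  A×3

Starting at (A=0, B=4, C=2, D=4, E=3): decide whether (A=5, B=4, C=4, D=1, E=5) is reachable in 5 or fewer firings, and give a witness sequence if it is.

NO — not reachable within 5 firings

depth 0: 1 marking
depth 1: 4 markings reached so far
depth 2: 13 markings reached so far
depth 3: 28 markings reached so far
depth 4: 52 markings reached so far
depth 5: 76 markings reached so far
target is not among the 76 markings reachable within 5 steps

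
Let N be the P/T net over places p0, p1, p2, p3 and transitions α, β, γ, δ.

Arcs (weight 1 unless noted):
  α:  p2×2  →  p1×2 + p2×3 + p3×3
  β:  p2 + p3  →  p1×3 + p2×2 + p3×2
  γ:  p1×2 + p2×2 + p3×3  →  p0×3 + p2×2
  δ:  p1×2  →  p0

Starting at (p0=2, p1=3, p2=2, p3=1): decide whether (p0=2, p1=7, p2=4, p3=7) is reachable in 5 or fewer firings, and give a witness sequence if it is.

step 1: fire α:  (p0=2, p1=3, p2=2, p3=1) → (p0=2, p1=5, p2=3, p3=4)
step 2: fire α:  (p0=2, p1=5, p2=3, p3=4) → (p0=2, p1=7, p2=4, p3=7)

YES — reachable via ⟨α, α⟩ (2 firings)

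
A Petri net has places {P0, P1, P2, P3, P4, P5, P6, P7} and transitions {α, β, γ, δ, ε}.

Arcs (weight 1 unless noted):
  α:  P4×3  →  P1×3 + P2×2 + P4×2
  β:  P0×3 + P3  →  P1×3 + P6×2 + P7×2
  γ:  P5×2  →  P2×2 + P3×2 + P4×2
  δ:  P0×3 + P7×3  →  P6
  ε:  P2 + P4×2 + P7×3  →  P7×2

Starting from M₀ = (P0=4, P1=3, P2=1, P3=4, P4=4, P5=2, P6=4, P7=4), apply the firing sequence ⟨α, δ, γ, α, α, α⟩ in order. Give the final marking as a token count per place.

step 1: fire α:  (P0=4, P1=3, P2=1, P3=4, P4=4, P5=2, P6=4, P7=4) → (P0=4, P1=6, P2=3, P3=4, P4=3, P5=2, P6=4, P7=4)
step 2: fire δ:  (P0=4, P1=6, P2=3, P3=4, P4=3, P5=2, P6=4, P7=4) → (P0=1, P1=6, P2=3, P3=4, P4=3, P5=2, P6=5, P7=1)
step 3: fire γ:  (P0=1, P1=6, P2=3, P3=4, P4=3, P5=2, P6=5, P7=1) → (P0=1, P1=6, P2=5, P3=6, P4=5, P5=0, P6=5, P7=1)
step 4: fire α:  (P0=1, P1=6, P2=5, P3=6, P4=5, P5=0, P6=5, P7=1) → (P0=1, P1=9, P2=7, P3=6, P4=4, P5=0, P6=5, P7=1)
step 5: fire α:  (P0=1, P1=9, P2=7, P3=6, P4=4, P5=0, P6=5, P7=1) → (P0=1, P1=12, P2=9, P3=6, P4=3, P5=0, P6=5, P7=1)
step 6: fire α:  (P0=1, P1=12, P2=9, P3=6, P4=3, P5=0, P6=5, P7=1) → (P0=1, P1=15, P2=11, P3=6, P4=2, P5=0, P6=5, P7=1)

(P0=1, P1=15, P2=11, P3=6, P4=2, P5=0, P6=5, P7=1)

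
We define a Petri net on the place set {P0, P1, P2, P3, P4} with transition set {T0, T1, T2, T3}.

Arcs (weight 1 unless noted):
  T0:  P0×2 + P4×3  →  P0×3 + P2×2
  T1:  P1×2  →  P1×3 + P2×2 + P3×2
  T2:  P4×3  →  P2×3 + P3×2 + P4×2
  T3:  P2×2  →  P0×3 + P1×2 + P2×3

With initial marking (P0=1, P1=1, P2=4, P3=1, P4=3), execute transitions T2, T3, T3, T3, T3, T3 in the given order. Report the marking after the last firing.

step 1: fire T2:  (P0=1, P1=1, P2=4, P3=1, P4=3) → (P0=1, P1=1, P2=7, P3=3, P4=2)
step 2: fire T3:  (P0=1, P1=1, P2=7, P3=3, P4=2) → (P0=4, P1=3, P2=8, P3=3, P4=2)
step 3: fire T3:  (P0=4, P1=3, P2=8, P3=3, P4=2) → (P0=7, P1=5, P2=9, P3=3, P4=2)
step 4: fire T3:  (P0=7, P1=5, P2=9, P3=3, P4=2) → (P0=10, P1=7, P2=10, P3=3, P4=2)
step 5: fire T3:  (P0=10, P1=7, P2=10, P3=3, P4=2) → (P0=13, P1=9, P2=11, P3=3, P4=2)
step 6: fire T3:  (P0=13, P1=9, P2=11, P3=3, P4=2) → (P0=16, P1=11, P2=12, P3=3, P4=2)

(P0=16, P1=11, P2=12, P3=3, P4=2)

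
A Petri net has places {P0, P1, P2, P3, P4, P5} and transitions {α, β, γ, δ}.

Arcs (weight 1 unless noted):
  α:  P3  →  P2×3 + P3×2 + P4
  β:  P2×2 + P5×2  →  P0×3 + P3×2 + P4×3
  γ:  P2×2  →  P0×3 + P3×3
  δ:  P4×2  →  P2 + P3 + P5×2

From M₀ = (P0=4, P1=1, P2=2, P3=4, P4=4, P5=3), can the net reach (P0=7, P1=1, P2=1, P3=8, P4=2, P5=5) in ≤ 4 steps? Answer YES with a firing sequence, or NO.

step 1: fire γ:  (P0=4, P1=1, P2=2, P3=4, P4=4, P5=3) → (P0=7, P1=1, P2=0, P3=7, P4=4, P5=3)
step 2: fire δ:  (P0=7, P1=1, P2=0, P3=7, P4=4, P5=3) → (P0=7, P1=1, P2=1, P3=8, P4=2, P5=5)

YES — reachable via ⟨γ, δ⟩ (2 firings)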